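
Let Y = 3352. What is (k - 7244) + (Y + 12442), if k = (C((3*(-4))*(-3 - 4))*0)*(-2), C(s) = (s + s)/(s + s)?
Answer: 8550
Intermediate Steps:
C(s) = 1 (C(s) = (2*s)/((2*s)) = (2*s)*(1/(2*s)) = 1)
k = 0 (k = (1*0)*(-2) = 0*(-2) = 0)
(k - 7244) + (Y + 12442) = (0 - 7244) + (3352 + 12442) = -7244 + 15794 = 8550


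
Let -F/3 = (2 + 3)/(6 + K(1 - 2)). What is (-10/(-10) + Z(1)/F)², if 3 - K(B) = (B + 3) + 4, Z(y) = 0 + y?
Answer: 16/25 ≈ 0.64000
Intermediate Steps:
Z(y) = y
K(B) = -4 - B (K(B) = 3 - ((B + 3) + 4) = 3 - ((3 + B) + 4) = 3 - (7 + B) = 3 + (-7 - B) = -4 - B)
F = -5 (F = -3*(2 + 3)/(6 + (-4 - (1 - 2))) = -15/(6 + (-4 - 1*(-1))) = -15/(6 + (-4 + 1)) = -15/(6 - 3) = -15/3 = -3*5/3 = -5)
(-10/(-10) + Z(1)/F)² = (-10/(-10) + 1/(-5))² = (-10*(-⅒) + 1*(-⅕))² = (1 - ⅕)² = (⅘)² = 16/25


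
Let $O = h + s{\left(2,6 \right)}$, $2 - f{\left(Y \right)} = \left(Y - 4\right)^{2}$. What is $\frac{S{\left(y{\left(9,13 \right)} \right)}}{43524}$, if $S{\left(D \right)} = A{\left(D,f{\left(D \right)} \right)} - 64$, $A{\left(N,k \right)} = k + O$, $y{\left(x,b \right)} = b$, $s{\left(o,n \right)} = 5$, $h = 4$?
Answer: $- \frac{67}{21762} \approx -0.0030788$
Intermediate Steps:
$f{\left(Y \right)} = 2 - \left(-4 + Y\right)^{2}$ ($f{\left(Y \right)} = 2 - \left(Y - 4\right)^{2} = 2 - \left(-4 + Y\right)^{2}$)
$O = 9$ ($O = 4 + 5 = 9$)
$A{\left(N,k \right)} = 9 + k$ ($A{\left(N,k \right)} = k + 9 = 9 + k$)
$S{\left(D \right)} = -53 - \left(-4 + D\right)^{2}$ ($S{\left(D \right)} = \left(9 - \left(-2 + \left(-4 + D\right)^{2}\right)\right) - 64 = \left(11 - \left(-4 + D\right)^{2}\right) - 64 = -53 - \left(-4 + D\right)^{2}$)
$\frac{S{\left(y{\left(9,13 \right)} \right)}}{43524} = \frac{-53 - \left(-4 + 13\right)^{2}}{43524} = \left(-53 - 9^{2}\right) \frac{1}{43524} = \left(-53 - 81\right) \frac{1}{43524} = \left(-134\right) \frac{1}{43524} = - \frac{67}{21762}$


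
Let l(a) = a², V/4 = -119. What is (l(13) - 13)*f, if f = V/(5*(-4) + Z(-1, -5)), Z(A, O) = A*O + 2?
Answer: 5712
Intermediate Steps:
V = -476 (V = 4*(-119) = -476)
Z(A, O) = 2 + A*O
f = 476/13 (f = -476/(5*(-4) + (2 - 1*(-5))) = -476/(-20 + (2 + 5)) = -476/(-20 + 7) = -476/(-13) = -476*(-1/13) = 476/13 ≈ 36.615)
(l(13) - 13)*f = (13² - 13)*(476/13) = (169 - 13)*(476/13) = 156*(476/13) = 5712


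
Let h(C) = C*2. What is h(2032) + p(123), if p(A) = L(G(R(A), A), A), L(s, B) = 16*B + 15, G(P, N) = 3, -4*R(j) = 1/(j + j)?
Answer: 6047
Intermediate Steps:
R(j) = -1/(8*j) (R(j) = -1/(4*(j + j)) = -1/(2*j)/4 = -1/(8*j))
L(s, B) = 15 + 16*B
p(A) = 15 + 16*A
h(C) = 2*C
h(2032) + p(123) = 2*2032 + (15 + 16*123) = 4064 + (15 + 1968) = 4064 + 1983 = 6047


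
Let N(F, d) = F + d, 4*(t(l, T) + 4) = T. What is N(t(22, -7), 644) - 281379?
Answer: -1122963/4 ≈ -2.8074e+5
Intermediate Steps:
t(l, T) = -4 + T/4
N(t(22, -7), 644) - 281379 = ((-4 + (¼)*(-7)) + 644) - 281379 = ((-4 - 7/4) + 644) - 281379 = (-23/4 + 644) - 281379 = 2553/4 - 281379 = -1122963/4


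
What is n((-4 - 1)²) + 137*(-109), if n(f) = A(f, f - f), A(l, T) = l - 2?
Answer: -14910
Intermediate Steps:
A(l, T) = -2 + l
n(f) = -2 + f
n((-4 - 1)²) + 137*(-109) = (-2 + (-4 - 1)²) + 137*(-109) = (-2 + (-5)²) - 14933 = (-2 + 25) - 14933 = 23 - 14933 = -14910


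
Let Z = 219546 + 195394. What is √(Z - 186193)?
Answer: √228747 ≈ 478.27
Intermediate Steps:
Z = 414940
√(Z - 186193) = √(414940 - 186193) = √228747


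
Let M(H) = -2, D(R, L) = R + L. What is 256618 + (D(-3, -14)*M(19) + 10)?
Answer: 256662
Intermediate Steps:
D(R, L) = L + R
256618 + (D(-3, -14)*M(19) + 10) = 256618 + ((-14 - 3)*(-2) + 10) = 256618 + (-17*(-2) + 10) = 256618 + (34 + 10) = 256618 + 44 = 256662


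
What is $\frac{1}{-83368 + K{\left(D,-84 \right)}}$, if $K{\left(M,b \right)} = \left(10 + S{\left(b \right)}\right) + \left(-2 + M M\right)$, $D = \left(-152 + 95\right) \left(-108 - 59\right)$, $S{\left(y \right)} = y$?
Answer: $\frac{1}{90527917} \approx 1.1046 \cdot 10^{-8}$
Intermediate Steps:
$D = 9519$ ($D = \left(-57\right) \left(-167\right) = 9519$)
$K{\left(M,b \right)} = 8 + b + M^{2}$ ($K{\left(M,b \right)} = \left(10 + b\right) + \left(-2 + M M\right) = \left(10 + b\right) + \left(-2 + M^{2}\right) = 8 + b + M^{2}$)
$\frac{1}{-83368 + K{\left(D,-84 \right)}} = \frac{1}{-83368 + \left(8 - 84 + 9519^{2}\right)} = \frac{1}{-83368 + \left(8 - 84 + 90611361\right)} = \frac{1}{-83368 + 90611285} = \frac{1}{90527917}$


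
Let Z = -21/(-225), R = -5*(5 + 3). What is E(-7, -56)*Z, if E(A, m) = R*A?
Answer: 392/15 ≈ 26.133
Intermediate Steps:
R = -40 (R = -5*8 = -40)
Z = 7/75 (Z = -21*(-1/225) = 7/75 ≈ 0.093333)
E(A, m) = -40*A
E(-7, -56)*Z = -40*(-7)*(7/75) = 280*(7/75) = 392/15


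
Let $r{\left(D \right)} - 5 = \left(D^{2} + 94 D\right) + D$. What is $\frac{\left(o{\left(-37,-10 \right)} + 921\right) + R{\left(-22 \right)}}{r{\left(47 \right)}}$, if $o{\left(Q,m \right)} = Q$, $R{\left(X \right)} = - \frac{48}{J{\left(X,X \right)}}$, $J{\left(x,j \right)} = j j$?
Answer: $\frac{106952}{808159} \approx 0.13234$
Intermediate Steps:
$J{\left(x,j \right)} = j^{2}$
$R{\left(X \right)} = - \frac{48}{X^{2}}$
$r{\left(D \right)} = 5 + D^{2} + 95 D$ ($r{\left(D \right)} = 5 + \left(\left(D^{2} + 94 D\right) + D\right) = 5 + \left(D^{2} + 95 D\right) = 5 + D^{2} + 95 D$)
$\frac{\left(o{\left(-37,-10 \right)} + 921\right) + R{\left(-22 \right)}}{r{\left(47 \right)}} = \frac{\left(-37 + 921\right) - \frac{48}{484}}{5 + 47^{2} + 95 \cdot 47} = \frac{884 - \frac{12}{121}}{5 + 2209 + 4465} = \frac{884 - \frac{12}{121}}{6679} = \frac{106952}{121} \cdot \frac{1}{6679} = \frac{106952}{808159}$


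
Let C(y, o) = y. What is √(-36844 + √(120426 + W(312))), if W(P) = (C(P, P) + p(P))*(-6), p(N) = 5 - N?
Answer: √(-36844 + 2*√30099) ≈ 191.04*I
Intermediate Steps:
W(P) = -30 (W(P) = (P + (5 - P))*(-6) = 5*(-6) = -30)
√(-36844 + √(120426 + W(312))) = √(-36844 + √(120426 - 30)) = √(-36844 + √120396) = √(-36844 + 2*√30099)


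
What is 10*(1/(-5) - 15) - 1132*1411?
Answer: -1597404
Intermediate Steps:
10*(1/(-5) - 15) - 1132*1411 = 10*(1*(-⅕) - 15) - 1597252 = 10*(-⅕ - 15) - 1597252 = 10*(-76/5) - 1597252 = -152 - 1597252 = -1597404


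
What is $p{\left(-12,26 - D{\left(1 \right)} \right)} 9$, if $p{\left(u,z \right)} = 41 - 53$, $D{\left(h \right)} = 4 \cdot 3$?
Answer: $-108$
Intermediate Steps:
$D{\left(h \right)} = 12$
$p{\left(u,z \right)} = -12$ ($p{\left(u,z \right)} = 41 - 53 = -12$)
$p{\left(-12,26 - D{\left(1 \right)} \right)} 9 = \left(-12\right) 9 = -108$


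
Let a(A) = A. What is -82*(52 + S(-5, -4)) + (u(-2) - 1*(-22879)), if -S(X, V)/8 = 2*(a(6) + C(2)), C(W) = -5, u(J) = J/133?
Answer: 2650289/133 ≈ 19927.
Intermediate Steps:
u(J) = J/133 (u(J) = J*(1/133) = J/133)
S(X, V) = -16 (S(X, V) = -16*(6 - 5) = -16)
-82*(52 + S(-5, -4)) + (u(-2) - 1*(-22879)) = -82*(52 - 16) + ((1/133)*(-2) - 1*(-22879)) = -82*36 + (-2/133 + 22879) = -2952 + 3042905/133 = 2650289/133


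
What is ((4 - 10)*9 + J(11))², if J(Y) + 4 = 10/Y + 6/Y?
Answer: 386884/121 ≈ 3197.4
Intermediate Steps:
J(Y) = -4 + 16/Y (J(Y) = -4 + (10/Y + 6/Y) = -4 + 16/Y)
((4 - 10)*9 + J(11))² = ((4 - 10)*9 + (-4 + 16/11))² = (-6*9 + (-4 + 16*(1/11)))² = (-54 + (-4 + 16/11))² = (-54 - 28/11)² = (-622/11)² = 386884/121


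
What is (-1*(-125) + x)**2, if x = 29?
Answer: 23716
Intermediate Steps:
(-1*(-125) + x)**2 = (-1*(-125) + 29)**2 = (125 + 29)**2 = 154**2 = 23716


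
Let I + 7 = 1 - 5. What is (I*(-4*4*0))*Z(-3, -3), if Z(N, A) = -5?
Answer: 0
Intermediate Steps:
I = -11 (I = -7 + (1 - 5) = -7 - 4 = -11)
(I*(-4*4*0))*Z(-3, -3) = -11*(-4*4)*0*(-5) = -(-176)*0*(-5) = -11*0*(-5) = 0*(-5) = 0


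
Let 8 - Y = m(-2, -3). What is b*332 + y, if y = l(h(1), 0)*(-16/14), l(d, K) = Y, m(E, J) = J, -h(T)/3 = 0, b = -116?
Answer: -269672/7 ≈ -38525.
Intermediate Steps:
h(T) = 0 (h(T) = -3*0 = 0)
Y = 11 (Y = 8 - 1*(-3) = 8 + 3 = 11)
l(d, K) = 11
y = -88/7 (y = 11*(-16/14) = 11*(-16*1/14) = 11*(-8/7) = -88/7 ≈ -12.571)
b*332 + y = -116*332 - 88/7 = -38512 - 88/7 = -269672/7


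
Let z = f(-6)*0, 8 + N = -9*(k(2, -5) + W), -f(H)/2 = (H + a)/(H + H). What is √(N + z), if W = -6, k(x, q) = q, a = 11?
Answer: √91 ≈ 9.5394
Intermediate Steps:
f(H) = -(11 + H)/H (f(H) = -2*(H + 11)/(H + H) = -2*(11 + H)/(2*H) = -2*(11 + H)*1/(2*H) = -(11 + H)/H)
N = 91 (N = -8 - 9*(-5 - 6) = -8 - 9*(-11) = -8 + 99 = 91)
z = 0 (z = ((-11 - 1*(-6))/(-6))*0 = -(-11 + 6)/6*0 = -⅙*(-5)*0 = (⅚)*0 = 0)
√(N + z) = √(91 + 0) = √91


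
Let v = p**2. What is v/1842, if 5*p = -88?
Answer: 3872/23025 ≈ 0.16816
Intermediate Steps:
p = -88/5 (p = (1/5)*(-88) = -88/5 ≈ -17.600)
v = 7744/25 (v = (-88/5)**2 = 7744/25 ≈ 309.76)
v/1842 = (7744/25)/1842 = (7744/25)*(1/1842) = 3872/23025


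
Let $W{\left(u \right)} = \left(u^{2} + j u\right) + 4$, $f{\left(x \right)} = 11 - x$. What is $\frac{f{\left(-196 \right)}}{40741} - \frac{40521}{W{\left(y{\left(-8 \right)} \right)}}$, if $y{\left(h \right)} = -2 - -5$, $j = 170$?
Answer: $- \frac{1650757800}{21307543} \approx -77.473$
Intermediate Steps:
$y{\left(h \right)} = 3$ ($y{\left(h \right)} = -2 + 5 = 3$)
$W{\left(u \right)} = 4 + u^{2} + 170 u$ ($W{\left(u \right)} = \left(u^{2} + 170 u\right) + 4 = 4 + u^{2} + 170 u$)
$\frac{f{\left(-196 \right)}}{40741} - \frac{40521}{W{\left(y{\left(-8 \right)} \right)}} = \frac{11 - -196}{40741} - \frac{40521}{4 + 3^{2} + 170 \cdot 3} = \left(11 + 196\right) \frac{1}{40741} - \frac{40521}{4 + 9 + 510} = 207 \cdot \frac{1}{40741} - \frac{40521}{523} = \frac{207}{40741} - \frac{40521}{523} = - \frac{1650757800}{21307543}$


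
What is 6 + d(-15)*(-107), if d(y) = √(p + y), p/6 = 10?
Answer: 6 - 321*√5 ≈ -711.78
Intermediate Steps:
p = 60 (p = 6*10 = 60)
d(y) = √(60 + y)
6 + d(-15)*(-107) = 6 + √(60 - 15)*(-107) = 6 + √45*(-107) = 6 + (3*√5)*(-107) = 6 - 321*√5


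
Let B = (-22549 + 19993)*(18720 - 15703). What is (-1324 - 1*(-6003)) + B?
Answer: -7706773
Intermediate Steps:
B = -7711452 (B = -2556*3017 = -7711452)
(-1324 - 1*(-6003)) + B = (-1324 - 1*(-6003)) - 7711452 = (-1324 + 6003) - 7711452 = 4679 - 7711452 = -7706773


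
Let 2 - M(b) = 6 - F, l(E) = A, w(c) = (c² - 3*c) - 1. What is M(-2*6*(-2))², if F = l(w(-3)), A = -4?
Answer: 64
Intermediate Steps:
w(c) = -1 + c² - 3*c
l(E) = -4
F = -4
M(b) = -8 (M(b) = 2 - (6 - 1*(-4)) = 2 - (6 + 4) = 2 - 1*10 = 2 - 10 = -8)
M(-2*6*(-2))² = (-8)² = 64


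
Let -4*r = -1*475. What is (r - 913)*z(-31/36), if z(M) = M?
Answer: 10943/16 ≈ 683.94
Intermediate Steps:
r = 475/4 (r = -(-1)*475/4 = -¼*(-475) = 475/4 ≈ 118.75)
(r - 913)*z(-31/36) = (475/4 - 913)*(-31/36) = -(-98487)/(4*36) = -3177/4*(-31/36) = 10943/16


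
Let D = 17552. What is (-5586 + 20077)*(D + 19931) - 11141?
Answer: 543155012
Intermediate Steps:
(-5586 + 20077)*(D + 19931) - 11141 = (-5586 + 20077)*(17552 + 19931) - 11141 = 14491*37483 - 11141 = 543166153 - 11141 = 543155012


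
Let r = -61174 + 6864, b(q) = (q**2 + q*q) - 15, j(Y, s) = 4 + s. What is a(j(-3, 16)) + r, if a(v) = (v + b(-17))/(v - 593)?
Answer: -31120213/573 ≈ -54311.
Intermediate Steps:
b(q) = -15 + 2*q**2 (b(q) = (q**2 + q**2) - 15 = 2*q**2 - 15 = -15 + 2*q**2)
a(v) = (563 + v)/(-593 + v) (a(v) = (v + (-15 + 2*(-17)**2))/(v - 593) = (v + (-15 + 2*289))/(-593 + v) = (v + (-15 + 578))/(-593 + v) = (v + 563)/(-593 + v) = (563 + v)/(-593 + v))
r = -54310
a(j(-3, 16)) + r = (563 + (4 + 16))/(-593 + (4 + 16)) - 54310 = (563 + 20)/(-593 + 20) - 54310 = 583/(-573) - 54310 = -1/573*583 - 54310 = -583/573 - 54310 = -31120213/573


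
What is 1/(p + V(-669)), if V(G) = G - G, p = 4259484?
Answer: 1/4259484 ≈ 2.3477e-7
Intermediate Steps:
V(G) = 0
1/(p + V(-669)) = 1/(4259484 + 0) = 1/4259484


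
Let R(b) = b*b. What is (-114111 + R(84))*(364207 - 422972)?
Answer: 6291087075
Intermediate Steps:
R(b) = b²
(-114111 + R(84))*(364207 - 422972) = (-114111 + 84²)*(364207 - 422972) = (-114111 + 7056)*(-58765) = -107055*(-58765) = 6291087075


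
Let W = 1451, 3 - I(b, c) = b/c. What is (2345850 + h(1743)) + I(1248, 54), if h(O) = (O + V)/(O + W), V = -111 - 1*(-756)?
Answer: 33716623739/14373 ≈ 2.3458e+6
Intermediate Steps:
I(b, c) = 3 - b/c
V = 645 (V = -111 + 756 = 645)
h(O) = (645 + O)/(1451 + O) (h(O) = (O + 645)/(O + 1451) = (645 + O)/(1451 + O))
(2345850 + h(1743)) + I(1248, 54) = (2345850 + (645 + 1743)/(1451 + 1743)) + (3 - 1*1248/54) = (2345850 + 2388/3194) + (3 - 1*1248*1/54) = (2345850 + (1/3194)*2388) + (3 - 208/9) = (2345850 + 1194/1597) - 181/9 = 3746323644/1597 - 181/9 = 33716623739/14373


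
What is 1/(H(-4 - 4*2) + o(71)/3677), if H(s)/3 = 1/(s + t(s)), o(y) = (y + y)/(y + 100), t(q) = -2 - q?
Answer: -1257534/1886017 ≈ -0.66677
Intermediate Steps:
o(y) = 2*y/(100 + y) (o(y) = (2*y)/(100 + y) = 2*y/(100 + y))
H(s) = -3/2 (H(s) = 3/(s + (-2 - s)) = 3/(-2) = 3*(-1/2) = -3/2)
1/(H(-4 - 4*2) + o(71)/3677) = 1/(-3/2 + (2*71/(100 + 71))/3677) = 1/(-3/2 + (2*71/171)*(1/3677)) = 1/(-3/2 + (2*71*(1/171))*(1/3677)) = 1/(-3/2 + (142/171)*(1/3677)) = 1/(-3/2 + 142/628767) = 1/(-1886017/1257534) = -1257534/1886017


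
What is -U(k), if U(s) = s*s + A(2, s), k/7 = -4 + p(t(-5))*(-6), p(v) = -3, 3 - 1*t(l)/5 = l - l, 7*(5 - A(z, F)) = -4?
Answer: -67267/7 ≈ -9609.6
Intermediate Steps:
A(z, F) = 39/7 (A(z, F) = 5 - 1/7*(-4) = 5 + 4/7 = 39/7)
t(l) = 15 (t(l) = 15 - 5*(l - l) = 15 - 5*0 = 15 + 0 = 15)
k = 98 (k = 7*(-4 - 3*(-6)) = 7*(-4 + 18) = 7*14 = 98)
U(s) = 39/7 + s**2 (U(s) = s*s + 39/7 = s**2 + 39/7 = 39/7 + s**2)
-U(k) = -(39/7 + 98**2) = -(39/7 + 9604) = -1*67267/7 = -67267/7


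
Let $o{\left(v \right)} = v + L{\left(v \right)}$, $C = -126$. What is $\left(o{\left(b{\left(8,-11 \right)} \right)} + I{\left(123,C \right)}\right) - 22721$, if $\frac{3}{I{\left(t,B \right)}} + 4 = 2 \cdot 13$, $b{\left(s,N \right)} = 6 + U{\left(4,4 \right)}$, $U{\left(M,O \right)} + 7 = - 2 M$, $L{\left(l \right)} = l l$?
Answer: $- \frac{498275}{22} \approx -22649.0$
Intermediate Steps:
$L{\left(l \right)} = l^{2}$
$U{\left(M,O \right)} = -7 - 2 M$
$b{\left(s,N \right)} = -9$ ($b{\left(s,N \right)} = 6 - 15 = -9$)
$I{\left(t,B \right)} = \frac{3}{22}$ ($I{\left(t,B \right)} = \frac{3}{-4 + 2 \cdot 13} = \frac{3}{-4 + 26} = \frac{3}{22}$)
$o{\left(v \right)} = v + v^{2}$
$\left(o{\left(b{\left(8,-11 \right)} \right)} + I{\left(123,C \right)}\right) - 22721 = \left(- 9 \left(1 - 9\right) + \frac{3}{22}\right) - 22721 = \left(\left(-9\right) \left(-8\right) + \frac{3}{22}\right) - 22721 = \left(72 + \frac{3}{22}\right) - 22721 = \frac{1587}{22} - 22721 = - \frac{498275}{22}$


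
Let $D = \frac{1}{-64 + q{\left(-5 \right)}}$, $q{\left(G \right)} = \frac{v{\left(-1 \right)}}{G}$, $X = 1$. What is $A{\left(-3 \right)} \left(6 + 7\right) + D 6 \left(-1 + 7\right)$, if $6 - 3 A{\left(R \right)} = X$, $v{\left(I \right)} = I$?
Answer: $\frac{20195}{957} \approx 21.102$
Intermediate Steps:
$q{\left(G \right)} = - \frac{1}{G}$
$A{\left(R \right)} = \frac{5}{3}$ ($A{\left(R \right)} = 2 - \frac{1}{3} = \frac{5}{3}$)
$D = - \frac{5}{319}$ ($D = \frac{1}{-64 - \frac{1}{-5}} = \frac{1}{-64 - - \frac{1}{5}} = \frac{1}{-64 + \frac{1}{5}} = \frac{1}{- \frac{319}{5}} = - \frac{5}{319} \approx -0.015674$)
$A{\left(-3 \right)} \left(6 + 7\right) + D 6 \left(-1 + 7\right) = \frac{5 \left(6 + 7\right)}{3} - \frac{5 \cdot 6 \left(-1 + 7\right)}{319} = \frac{5}{3} \cdot 13 - \frac{5 \cdot 6 \cdot 6}{319} = \frac{65}{3} - \frac{180}{319} = \frac{20195}{957}$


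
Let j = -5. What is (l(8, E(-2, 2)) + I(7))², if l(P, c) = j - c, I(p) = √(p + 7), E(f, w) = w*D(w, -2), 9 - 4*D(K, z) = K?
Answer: 345/4 - 17*√14 ≈ 22.642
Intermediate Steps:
D(K, z) = 9/4 - K/4
E(f, w) = w*(9/4 - w/4)
I(p) = √(7 + p)
l(P, c) = -5 - c
(l(8, E(-2, 2)) + I(7))² = ((-5 - 2*(9 - 1*2)/4) + √(7 + 7))² = ((-5 - 2*(9 - 2)/4) + √14)² = ((-5 - 2*7/4) + √14)² = ((-5 - 1*7/2) + √14)² = ((-5 - 7/2) + √14)² = (-17/2 + √14)²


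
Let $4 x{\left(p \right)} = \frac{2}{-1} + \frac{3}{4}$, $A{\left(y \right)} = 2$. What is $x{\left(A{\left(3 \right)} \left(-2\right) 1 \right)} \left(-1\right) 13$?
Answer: $\frac{65}{16} \approx 4.0625$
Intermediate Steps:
$x{\left(p \right)} = - \frac{5}{16}$ ($x{\left(p \right)} = \frac{\frac{2}{-1} + \frac{3}{4}}{4} = \frac{2 \left(-1\right) + 3 \cdot \frac{1}{4}}{4} = \frac{-2 + \frac{3}{4}}{4} = \frac{1}{4} \left(- \frac{5}{4}\right) = - \frac{5}{16}$)
$x{\left(A{\left(3 \right)} \left(-2\right) 1 \right)} \left(-1\right) 13 = \left(- \frac{5}{16}\right) \left(-1\right) 13 = \frac{5}{16} \cdot 13 = \frac{65}{16}$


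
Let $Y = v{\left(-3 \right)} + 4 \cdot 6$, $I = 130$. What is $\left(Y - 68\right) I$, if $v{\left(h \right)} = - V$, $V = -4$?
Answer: $-5200$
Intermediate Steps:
$v{\left(h \right)} = 4$ ($v{\left(h \right)} = \left(-1\right) \left(-4\right) = 4$)
$Y = 28$ ($Y = 4 + 4 \cdot 6 = 4 + 24 = 28$)
$\left(Y - 68\right) I = \left(28 - 68\right) 130 = \left(-40\right) 130 = -5200$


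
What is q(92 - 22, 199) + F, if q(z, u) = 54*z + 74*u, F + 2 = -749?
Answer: 17755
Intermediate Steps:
F = -751 (F = -2 - 749 = -751)
q(92 - 22, 199) + F = (54*(92 - 22) + 74*199) - 751 = (54*70 + 14726) - 751 = (3780 + 14726) - 751 = 18506 - 751 = 17755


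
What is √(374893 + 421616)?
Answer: 3*√88501 ≈ 892.47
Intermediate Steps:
√(374893 + 421616) = √796509 = 3*√88501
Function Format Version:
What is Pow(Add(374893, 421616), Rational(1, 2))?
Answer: Mul(3, Pow(88501, Rational(1, 2))) ≈ 892.47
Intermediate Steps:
Pow(Add(374893, 421616), Rational(1, 2)) = Pow(796509, Rational(1, 2)) = Mul(3, Pow(88501, Rational(1, 2)))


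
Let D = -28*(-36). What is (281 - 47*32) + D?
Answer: -215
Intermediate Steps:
D = 1008
(281 - 47*32) + D = (281 - 47*32) + 1008 = (281 - 1504) + 1008 = -1223 + 1008 = -215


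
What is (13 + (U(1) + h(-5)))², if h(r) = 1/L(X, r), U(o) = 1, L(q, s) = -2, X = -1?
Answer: 729/4 ≈ 182.25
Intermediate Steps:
h(r) = -½ (h(r) = 1/(-2) = -½)
(13 + (U(1) + h(-5)))² = (13 + (1 - ½))² = (13 + ½)² = (27/2)² = 729/4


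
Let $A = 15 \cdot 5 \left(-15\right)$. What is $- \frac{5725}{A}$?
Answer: $\frac{229}{45} \approx 5.0889$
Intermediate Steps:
$A = -1125$ ($A = 75 \left(-15\right) = -1125$)
$- \frac{5725}{A} = - \frac{5725}{-1125} = \left(-5725\right) \left(- \frac{1}{1125}\right) = \frac{229}{45}$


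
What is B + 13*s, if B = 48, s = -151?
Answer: -1915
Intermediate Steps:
B + 13*s = 48 + 13*(-151) = 48 - 1963 = -1915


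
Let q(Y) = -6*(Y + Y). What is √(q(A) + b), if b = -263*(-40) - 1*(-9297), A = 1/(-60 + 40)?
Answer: 4*√30965/5 ≈ 140.77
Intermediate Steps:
A = -1/20 (A = 1/(-20) = -1/20 ≈ -0.050000)
q(Y) = -12*Y
b = 19817 (b = 10520 + 9297 = 19817)
√(q(A) + b) = √(-12*(-1/20) + 19817) = √(⅗ + 19817) = √(99088/5) = 4*√30965/5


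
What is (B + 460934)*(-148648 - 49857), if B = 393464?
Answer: -169602274990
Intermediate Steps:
(B + 460934)*(-148648 - 49857) = (393464 + 460934)*(-148648 - 49857) = 854398*(-198505) = -169602274990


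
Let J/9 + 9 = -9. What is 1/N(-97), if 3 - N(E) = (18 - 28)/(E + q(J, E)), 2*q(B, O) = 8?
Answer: 93/269 ≈ 0.34573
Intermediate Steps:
J = -162 (J = -81 + 9*(-9) = -81 - 81 = -162)
q(B, O) = 4 (q(B, O) = (½)*8 = 4)
N(E) = 3 + 10/(4 + E) (N(E) = 3 - (18 - 28)/(E + 4) = 3 - (-10)/(4 + E) = 3 + 10/(4 + E))
1/N(-97) = 1/((22 + 3*(-97))/(4 - 97)) = 1/((22 - 291)/(-93)) = 1/(-1/93*(-269)) = 1/(269/93) = 93/269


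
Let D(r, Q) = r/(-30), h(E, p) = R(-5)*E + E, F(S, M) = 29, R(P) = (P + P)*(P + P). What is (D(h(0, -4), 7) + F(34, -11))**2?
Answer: 841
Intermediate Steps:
R(P) = 4*P**2 (R(P) = (2*P)*(2*P) = 4*P**2)
h(E, p) = 101*E (h(E, p) = (4*(-5)**2)*E + E = (4*25)*E + E = 100*E + E = 101*E)
D(r, Q) = -r/30 (D(r, Q) = r*(-1/30) = -r/30)
(D(h(0, -4), 7) + F(34, -11))**2 = (-101*0/30 + 29)**2 = (-1/30*0 + 29)**2 = (0 + 29)**2 = 29**2 = 841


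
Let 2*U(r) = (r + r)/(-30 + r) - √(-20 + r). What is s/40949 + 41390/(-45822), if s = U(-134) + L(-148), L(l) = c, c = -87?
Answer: -69651955547/76930968198 - I*√154/81898 ≈ -0.90538 - 0.00015153*I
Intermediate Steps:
L(l) = -87
U(r) = -√(-20 + r)/2 + r/(-30 + r) (U(r) = ((r + r)/(-30 + r) - √(-20 + r))/2 = ((2*r)/(-30 + r) - √(-20 + r))/2 = (2*r/(-30 + r) - √(-20 + r))/2 = (-√(-20 + r) + 2*r/(-30 + r))/2 = -√(-20 + r)/2 + r/(-30 + r))
s = -7067/82 - I*√154/2 (s = (-134 + 15*√(-20 - 134) - ½*(-134)*√(-20 - 134))/(-30 - 134) - 87 = (-134 + 15*√(-154) - ½*(-134)*√(-154))/(-164) - 87 = -(-134 + 15*(I*√154) - ½*(-134)*I*√154)/164 - 87 = -(-134 + 15*I*√154 + 67*I*√154)/164 - 87 = -(-134 + 82*I*√154)/164 - 87 = (67/82 - I*√154/2) - 87 = -7067/82 - I*√154/2 ≈ -86.183 - 6.2048*I)
s/40949 + 41390/(-45822) = (-7067/82 - I*√154/2)/40949 + 41390/(-45822) = (-7067/82 - I*√154/2)*(1/40949) + 41390*(-1/45822) = (-7067/3357818 - I*√154/81898) - 20695/22911 = -69651955547/76930968198 - I*√154/81898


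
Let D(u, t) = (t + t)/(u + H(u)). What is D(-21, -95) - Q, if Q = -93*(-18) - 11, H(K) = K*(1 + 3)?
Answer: -34885/21 ≈ -1661.2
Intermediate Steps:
H(K) = 4*K (H(K) = K*4 = 4*K)
D(u, t) = 2*t/(5*u) (D(u, t) = (t + t)/(u + 4*u) = (2*t)/((5*u)) = (2*t)*(1/(5*u)) = 2*t/(5*u))
Q = 1663 (Q = 1674 - 11 = 1663)
D(-21, -95) - Q = (⅖)*(-95)/(-21) - 1*1663 = (⅖)*(-95)*(-1/21) - 1663 = 38/21 - 1663 = -34885/21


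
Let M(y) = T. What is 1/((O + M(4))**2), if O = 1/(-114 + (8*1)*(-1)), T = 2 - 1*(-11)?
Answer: 14884/2512225 ≈ 0.0059246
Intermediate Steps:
T = 13 (T = 2 + 11 = 13)
M(y) = 13
O = -1/122 (O = 1/(-114 + 8*(-1)) = 1/(-114 - 8) = 1/(-122) = -1/122 ≈ -0.0081967)
1/((O + M(4))**2) = 1/((-1/122 + 13)**2) = 1/((1585/122)**2) = 1/(2512225/14884) = 14884/2512225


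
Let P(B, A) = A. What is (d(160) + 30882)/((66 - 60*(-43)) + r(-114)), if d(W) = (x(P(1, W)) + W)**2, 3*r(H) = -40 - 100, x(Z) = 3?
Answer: 172353/7798 ≈ 22.102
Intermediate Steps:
r(H) = -140/3 (r(H) = (-40 - 100)/3 = (1/3)*(-140) = -140/3)
d(W) = (3 + W)**2
(d(160) + 30882)/((66 - 60*(-43)) + r(-114)) = ((3 + 160)**2 + 30882)/((66 - 60*(-43)) - 140/3) = (163**2 + 30882)/((66 + 2580) - 140/3) = (26569 + 30882)/(2646 - 140/3) = 57451/(7798/3) = 57451*(3/7798) = 172353/7798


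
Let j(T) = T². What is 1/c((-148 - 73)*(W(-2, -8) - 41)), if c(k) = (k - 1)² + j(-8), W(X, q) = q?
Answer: 1/117245648 ≈ 8.5291e-9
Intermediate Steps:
c(k) = 64 + (-1 + k)² (c(k) = (k - 1)² + (-8)² = (-1 + k)² + 64 = 64 + (-1 + k)²)
1/c((-148 - 73)*(W(-2, -8) - 41)) = 1/(64 + (-1 + (-148 - 73)*(-8 - 41))²) = 1/(64 + (-1 - 221*(-49))²) = 1/(64 + (-1 + 10829)²) = 1/(64 + 10828²) = 1/(64 + 117245584) = 1/117245648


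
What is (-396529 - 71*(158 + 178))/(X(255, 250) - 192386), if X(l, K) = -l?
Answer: 420385/192641 ≈ 2.1822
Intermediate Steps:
(-396529 - 71*(158 + 178))/(X(255, 250) - 192386) = (-396529 - 71*(158 + 178))/(-1*255 - 192386) = (-396529 - 71*336)/(-255 - 192386) = (-396529 - 23856)/(-192641) = -420385*(-1/192641) = 420385/192641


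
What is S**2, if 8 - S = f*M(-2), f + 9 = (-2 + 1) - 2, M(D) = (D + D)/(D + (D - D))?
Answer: 1024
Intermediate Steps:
M(D) = 2 (M(D) = (2*D)/(D + 0) = (2*D)/D = 2)
f = -12 (f = -9 + ((-2 + 1) - 2) = -9 + (-1 - 2) = -9 - 3 = -12)
S = 32 (S = 8 - (-12)*2 = 8 - 1*(-24) = 8 + 24 = 32)
S**2 = 32**2 = 1024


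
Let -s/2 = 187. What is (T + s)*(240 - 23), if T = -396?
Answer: -167090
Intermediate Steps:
s = -374 (s = -2*187 = -374)
(T + s)*(240 - 23) = (-396 - 374)*(240 - 23) = -770*217 = -167090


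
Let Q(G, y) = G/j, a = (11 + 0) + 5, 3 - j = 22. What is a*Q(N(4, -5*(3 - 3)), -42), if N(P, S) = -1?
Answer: 16/19 ≈ 0.84210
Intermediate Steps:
j = -19 (j = 3 - 1*22 = 3 - 22 = -19)
a = 16 (a = 11 + 5 = 16)
Q(G, y) = -G/19 (Q(G, y) = G/(-19) = G*(-1/19) = -G/19)
a*Q(N(4, -5*(3 - 3)), -42) = 16*(-1/19*(-1)) = 16*(1/19) = 16/19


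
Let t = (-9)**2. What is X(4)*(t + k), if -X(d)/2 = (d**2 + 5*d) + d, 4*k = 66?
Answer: -7800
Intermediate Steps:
k = 33/2 (k = (1/4)*66 = 33/2 ≈ 16.500)
t = 81
X(d) = -12*d - 2*d**2 (X(d) = -2*((d**2 + 5*d) + d) = -2*(d**2 + 6*d) = -12*d - 2*d**2)
X(4)*(t + k) = (-2*4*(6 + 4))*(81 + 33/2) = -2*4*10*(195/2) = -80*195/2 = -7800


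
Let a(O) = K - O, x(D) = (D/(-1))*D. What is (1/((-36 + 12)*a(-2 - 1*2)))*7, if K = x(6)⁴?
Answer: -7/40310880 ≈ -1.7365e-7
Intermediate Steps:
x(D) = -D² (x(D) = (D*(-1))*D = (-D)*D = -D²)
K = 1679616 (K = (-1*6²)⁴ = (-1*36)⁴ = (-36)⁴ = 1679616)
a(O) = 1679616 - O
(1/((-36 + 12)*a(-2 - 1*2)))*7 = (1/((-36 + 12)*(1679616 - (-2 - 1*2))))*7 = (1/((-24)*(1679616 - (-2 - 2))))*7 = -1/(24*(1679616 - 1*(-4)))*7 = -1/(24*(1679616 + 4))*7 = -1/24/1679620*7 = -1/24*1/1679620*7 = -1/40310880*7 = -7/40310880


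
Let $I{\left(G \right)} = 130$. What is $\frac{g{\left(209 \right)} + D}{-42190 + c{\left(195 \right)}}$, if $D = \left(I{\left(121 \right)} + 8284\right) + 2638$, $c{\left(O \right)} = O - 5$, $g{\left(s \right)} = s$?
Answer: $- \frac{11261}{42000} \approx -0.26812$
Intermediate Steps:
$c{\left(O \right)} = -5 + O$ ($c{\left(O \right)} = O - 5 = -5 + O$)
$D = 11052$ ($D = \left(130 + 8284\right) + 2638 = 8414 + 2638 = 11052$)
$\frac{g{\left(209 \right)} + D}{-42190 + c{\left(195 \right)}} = \frac{209 + 11052}{-42190 + \left(-5 + 195\right)} = \frac{11261}{-42190 + 190} = \frac{11261}{-42000} = 11261 \left(- \frac{1}{42000}\right) = - \frac{11261}{42000}$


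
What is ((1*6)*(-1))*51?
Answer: -306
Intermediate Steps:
((1*6)*(-1))*51 = (6*(-1))*51 = -6*51 = -306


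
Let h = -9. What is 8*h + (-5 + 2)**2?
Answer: -63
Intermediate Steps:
8*h + (-5 + 2)**2 = 8*(-9) + (-5 + 2)**2 = -72 + (-3)**2 = -72 + 9 = -63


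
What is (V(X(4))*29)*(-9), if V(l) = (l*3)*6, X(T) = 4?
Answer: -18792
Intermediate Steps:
V(l) = 18*l (V(l) = (3*l)*6 = 18*l)
(V(X(4))*29)*(-9) = ((18*4)*29)*(-9) = (72*29)*(-9) = 2088*(-9) = -18792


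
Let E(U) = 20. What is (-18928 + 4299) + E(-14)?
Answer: -14609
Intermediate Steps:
(-18928 + 4299) + E(-14) = (-18928 + 4299) + 20 = -14629 + 20 = -14609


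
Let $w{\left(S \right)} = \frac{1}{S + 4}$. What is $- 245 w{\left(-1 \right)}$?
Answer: $- \frac{245}{3} \approx -81.667$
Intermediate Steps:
$w{\left(S \right)} = \frac{1}{4 + S}$
$- 245 w{\left(-1 \right)} = - \frac{245}{4 - 1} = - \frac{245}{3}$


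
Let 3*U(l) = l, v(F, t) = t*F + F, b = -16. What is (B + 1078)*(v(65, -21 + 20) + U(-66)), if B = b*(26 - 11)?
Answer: -18436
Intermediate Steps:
v(F, t) = F + F*t (v(F, t) = F*t + F = F + F*t)
U(l) = l/3
B = -240 (B = -16*(26 - 11) = -16*15 = -240)
(B + 1078)*(v(65, -21 + 20) + U(-66)) = (-240 + 1078)*(65*(1 + (-21 + 20)) + (⅓)*(-66)) = 838*(65*(1 - 1) - 22) = 838*(65*0 - 22) = 838*(0 - 22) = 838*(-22) = -18436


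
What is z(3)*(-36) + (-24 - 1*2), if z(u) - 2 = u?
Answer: -206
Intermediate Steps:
z(u) = 2 + u
z(3)*(-36) + (-24 - 1*2) = (2 + 3)*(-36) + (-24 - 1*2) = 5*(-36) + (-24 - 2) = -180 - 26 = -206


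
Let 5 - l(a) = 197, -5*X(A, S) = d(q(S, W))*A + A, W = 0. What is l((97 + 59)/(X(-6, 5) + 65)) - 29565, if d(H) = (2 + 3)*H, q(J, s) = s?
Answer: -29757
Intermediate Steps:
d(H) = 5*H
X(A, S) = -A/5 (X(A, S) = -((5*0)*A + A)/5 = -(0*A + A)/5 = -(0 + A)/5 = -A/5)
l(a) = -192 (l(a) = 5 - 1*197 = 5 - 197 = -192)
l((97 + 59)/(X(-6, 5) + 65)) - 29565 = -192 - 29565 = -29757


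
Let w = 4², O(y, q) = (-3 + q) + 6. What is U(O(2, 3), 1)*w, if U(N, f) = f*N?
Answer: 96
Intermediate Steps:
O(y, q) = 3 + q
U(N, f) = N*f
w = 16
U(O(2, 3), 1)*w = ((3 + 3)*1)*16 = (6*1)*16 = 6*16 = 96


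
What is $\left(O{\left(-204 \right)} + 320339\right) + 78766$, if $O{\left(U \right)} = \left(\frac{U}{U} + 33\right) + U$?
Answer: $398935$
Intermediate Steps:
$O{\left(U \right)} = 34 + U$ ($O{\left(U \right)} = \left(1 + 33\right) + U = 34 + U$)
$\left(O{\left(-204 \right)} + 320339\right) + 78766 = \left(\left(34 - 204\right) + 320339\right) + 78766 = \left(-170 + 320339\right) + 78766 = 320169 + 78766 = 398935$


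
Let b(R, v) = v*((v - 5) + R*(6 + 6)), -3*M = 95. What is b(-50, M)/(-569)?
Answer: -181450/5121 ≈ -35.433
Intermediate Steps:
M = -95/3 (M = -1/3*95 = -95/3 ≈ -31.667)
b(R, v) = v*(-5 + v + 12*R) (b(R, v) = v*((-5 + v) + R*12) = v*((-5 + v) + 12*R) = v*(-5 + v + 12*R))
b(-50, M)/(-569) = -95*(-5 - 95/3 + 12*(-50))/3/(-569) = -95*(-5 - 95/3 - 600)/3*(-1/569) = -95/3*(-1910/3)*(-1/569) = (181450/9)*(-1/569) = -181450/5121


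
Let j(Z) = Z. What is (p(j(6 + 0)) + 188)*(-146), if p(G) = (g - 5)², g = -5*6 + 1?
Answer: -196224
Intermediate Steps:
g = -29 (g = -30 + 1 = -29)
p(G) = 1156 (p(G) = (-29 - 5)² = (-34)² = 1156)
(p(j(6 + 0)) + 188)*(-146) = (1156 + 188)*(-146) = 1344*(-146) = -196224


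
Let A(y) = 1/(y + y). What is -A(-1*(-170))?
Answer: -1/340 ≈ -0.0029412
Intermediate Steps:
A(y) = 1/(2*y)
-A(-1*(-170)) = -1/(2*((-1*(-170)))) = -1/(2*170) = -1*1/340 = -1/340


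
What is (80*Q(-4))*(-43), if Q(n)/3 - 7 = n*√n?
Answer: -72240 + 82560*I ≈ -72240.0 + 82560.0*I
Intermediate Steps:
Q(n) = 21 + 3*n^(3/2) (Q(n) = 21 + 3*(n*√n) = 21 + 3*n^(3/2))
(80*Q(-4))*(-43) = (80*(21 + 3*(-4)^(3/2)))*(-43) = (80*(21 + 3*(-8*I)))*(-43) = (80*(21 - 24*I))*(-43) = (1680 - 1920*I)*(-43) = -72240 + 82560*I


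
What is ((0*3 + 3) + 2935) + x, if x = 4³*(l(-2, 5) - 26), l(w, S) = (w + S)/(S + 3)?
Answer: 1298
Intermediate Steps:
l(w, S) = (S + w)/(3 + S)
x = -1640 (x = 4³*((5 - 2)/(3 + 5) - 26) = 64*(3/8 - 26) = 64*(-205/8) = -1640)
((0*3 + 3) + 2935) + x = ((0*3 + 3) + 2935) - 1640 = ((0 + 3) + 2935) - 1640 = (3 + 2935) - 1640 = 2938 - 1640 = 1298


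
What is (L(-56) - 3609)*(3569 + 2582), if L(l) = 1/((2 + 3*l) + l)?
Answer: -4928175049/222 ≈ -2.2199e+7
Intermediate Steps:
L(l) = 1/(2 + 4*l)
(L(-56) - 3609)*(3569 + 2582) = (1/(2*(1 + 2*(-56))) - 3609)*(3569 + 2582) = (1/(2*(1 - 112)) - 3609)*6151 = ((½)/(-111) - 3609)*6151 = ((½)*(-1/111) - 3609)*6151 = (-1/222 - 3609)*6151 = -801199/222*6151 = -4928175049/222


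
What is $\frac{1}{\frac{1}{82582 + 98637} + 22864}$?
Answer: $\frac{181219}{4143391217} \approx 4.3737 \cdot 10^{-5}$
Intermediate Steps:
$\frac{1}{\frac{1}{82582 + 98637} + 22864} = \frac{1}{\frac{1}{181219} + 22864} = \frac{1}{\frac{4143391217}{181219}} = \frac{181219}{4143391217}$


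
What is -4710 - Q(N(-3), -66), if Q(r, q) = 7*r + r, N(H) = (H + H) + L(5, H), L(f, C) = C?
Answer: -4638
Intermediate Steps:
N(H) = 3*H (N(H) = (H + H) + H = 2*H + H = 3*H)
Q(r, q) = 8*r
-4710 - Q(N(-3), -66) = -4710 - 8*3*(-3) = -4710 - 8*(-9) = -4710 - 1*(-72) = -4710 + 72 = -4638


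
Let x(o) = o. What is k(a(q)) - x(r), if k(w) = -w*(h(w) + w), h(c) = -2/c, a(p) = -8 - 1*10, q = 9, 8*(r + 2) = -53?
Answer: -2507/8 ≈ -313.38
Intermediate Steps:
r = -69/8 (r = -2 + (⅛)*(-53) = -2 - 53/8 = -69/8 ≈ -8.6250)
a(p) = -18 (a(p) = -8 - 10 = -18)
k(w) = -w*(w - 2/w) (k(w) = -w*(-2/w + w) = -w*(w - 2/w))
k(a(q)) - x(r) = (2 - 1*(-18)²) - 1*(-69/8) = (2 - 1*324) + 69/8 = (2 - 324) + 69/8 = -322 + 69/8 = -2507/8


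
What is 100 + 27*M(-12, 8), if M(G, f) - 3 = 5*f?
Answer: 1261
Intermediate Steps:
M(G, f) = 3 + 5*f
100 + 27*M(-12, 8) = 100 + 27*(3 + 5*8) = 100 + 27*(3 + 40) = 100 + 27*43 = 100 + 1161 = 1261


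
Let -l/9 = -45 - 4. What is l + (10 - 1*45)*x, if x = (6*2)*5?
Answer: -1659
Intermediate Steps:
x = 60 (x = 12*5 = 60)
l = 441 (l = -9*(-45 - 4) = -9*(-49) = 441)
l + (10 - 1*45)*x = 441 + (10 - 1*45)*60 = 441 + (10 - 45)*60 = 441 - 35*60 = 441 - 2100 = -1659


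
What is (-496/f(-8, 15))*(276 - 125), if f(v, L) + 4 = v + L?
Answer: -74896/3 ≈ -24965.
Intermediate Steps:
f(v, L) = -4 + L + v (f(v, L) = -4 + (v + L) = -4 + (L + v) = -4 + L + v)
(-496/f(-8, 15))*(276 - 125) = (-496/(-4 + 15 - 8))*(276 - 125) = -496/3*151 = -74896/3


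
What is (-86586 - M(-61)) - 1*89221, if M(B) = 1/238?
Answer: -41842067/238 ≈ -1.7581e+5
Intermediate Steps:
M(B) = 1/238
(-86586 - M(-61)) - 1*89221 = (-86586 - 1*1/238) - 1*89221 = (-86586 - 1/238) - 89221 = -20607469/238 - 89221 = -41842067/238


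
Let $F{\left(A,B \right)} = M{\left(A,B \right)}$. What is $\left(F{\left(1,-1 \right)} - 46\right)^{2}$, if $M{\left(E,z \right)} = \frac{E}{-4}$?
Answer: $\frac{34225}{16} \approx 2139.1$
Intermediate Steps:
$M{\left(E,z \right)} = - \frac{E}{4}$ ($M{\left(E,z \right)} = E \left(- \frac{1}{4}\right) = - \frac{E}{4}$)
$F{\left(A,B \right)} = - \frac{A}{4}$
$\left(F{\left(1,-1 \right)} - 46\right)^{2} = \left(\left(- \frac{1}{4}\right) 1 - 46\right)^{2} = \left(- \frac{1}{4} - 46\right)^{2} = \left(- \frac{185}{4}\right)^{2} = \frac{34225}{16}$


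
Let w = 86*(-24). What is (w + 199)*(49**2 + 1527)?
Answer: -7325720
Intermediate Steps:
w = -2064
(w + 199)*(49**2 + 1527) = (-2064 + 199)*(49**2 + 1527) = -1865*(2401 + 1527) = -1865*3928 = -7325720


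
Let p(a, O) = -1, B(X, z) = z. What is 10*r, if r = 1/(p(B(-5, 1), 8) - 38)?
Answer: -10/39 ≈ -0.25641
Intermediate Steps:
r = -1/39 (r = 1/(-1 - 38) = 1/(-39) = -1/39 ≈ -0.025641)
10*r = 10*(-1/39) = -10/39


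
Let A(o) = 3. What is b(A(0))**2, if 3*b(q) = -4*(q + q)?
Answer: 64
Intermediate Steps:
b(q) = -8*q/3 (b(q) = (-4*(q + q))/3 = (-8*q)/3 = -8*q/3)
b(A(0))**2 = (-8/3*3)**2 = (-8)**2 = 64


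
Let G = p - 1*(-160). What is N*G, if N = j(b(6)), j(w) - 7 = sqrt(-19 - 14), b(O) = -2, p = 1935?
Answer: 14665 + 2095*I*sqrt(33) ≈ 14665.0 + 12035.0*I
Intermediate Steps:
j(w) = 7 + I*sqrt(33) (j(w) = 7 + sqrt(-19 - 14) = 7 + sqrt(-33) = 7 + I*sqrt(33))
G = 2095 (G = 1935 - 1*(-160) = 1935 + 160 = 2095)
N = 7 + I*sqrt(33) ≈ 7.0 + 5.7446*I
N*G = (7 + I*sqrt(33))*2095 = 14665 + 2095*I*sqrt(33)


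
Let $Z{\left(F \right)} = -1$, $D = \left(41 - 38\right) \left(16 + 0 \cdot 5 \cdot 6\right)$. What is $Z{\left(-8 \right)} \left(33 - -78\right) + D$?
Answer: $-63$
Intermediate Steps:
$D = 48$ ($D = 3 \left(16 + 0 \cdot 6\right) = 3 \left(16 + 0\right) = 3 \cdot 16 = 48$)
$Z{\left(-8 \right)} \left(33 - -78\right) + D = - (33 - -78) + 48 = - (33 + 78) + 48 = \left(-1\right) 111 + 48 = -111 + 48 = -63$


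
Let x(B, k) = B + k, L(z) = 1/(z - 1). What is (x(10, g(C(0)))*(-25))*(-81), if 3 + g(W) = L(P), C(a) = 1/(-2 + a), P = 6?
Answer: 14580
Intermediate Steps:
L(z) = 1/(-1 + z)
g(W) = -14/5 (g(W) = -3 + 1/(-1 + 6) = -3 + 1/5 = -3 + ⅕ = -14/5)
(x(10, g(C(0)))*(-25))*(-81) = ((10 - 14/5)*(-25))*(-81) = ((36/5)*(-25))*(-81) = -180*(-81) = 14580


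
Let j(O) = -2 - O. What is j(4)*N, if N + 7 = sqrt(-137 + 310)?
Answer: 42 - 6*sqrt(173) ≈ -36.918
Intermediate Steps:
N = -7 + sqrt(173) (N = -7 + sqrt(-137 + 310) = -7 + sqrt(173) ≈ 6.1529)
j(4)*N = (-2 - 1*4)*(-7 + sqrt(173)) = (-2 - 4)*(-7 + sqrt(173)) = -6*(-7 + sqrt(173)) = 42 - 6*sqrt(173)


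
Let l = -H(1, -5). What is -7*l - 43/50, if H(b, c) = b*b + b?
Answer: 657/50 ≈ 13.140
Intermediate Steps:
H(b, c) = b + b**2 (H(b, c) = b**2 + b = b + b**2)
l = -2 (l = -(1 + 1) = -2 ≈ -2.0000)
-7*l - 43/50 = -7*(-2) - 43/50 = 14 - 43*1/50 = 14 - 43/50 = 657/50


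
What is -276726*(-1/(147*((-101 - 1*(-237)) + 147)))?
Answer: 92242/13867 ≈ 6.6519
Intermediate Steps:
-276726*(-1/(147*((-101 - 1*(-237)) + 147))) = -276726*(-1/(147*((-101 + 237) + 147))) = -276726*(-1/(147*(136 + 147))) = -276726/((-147*283)) = -276726/(-41601) = -276726*(-1/41601) = 92242/13867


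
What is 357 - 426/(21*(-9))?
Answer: 22633/63 ≈ 359.25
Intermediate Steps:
357 - 426/(21*(-9)) = 357 - 426/(-189) = 357 - 426*(-1)/189 = 357 - 1*(-142/63) = 357 + 142/63 = 22633/63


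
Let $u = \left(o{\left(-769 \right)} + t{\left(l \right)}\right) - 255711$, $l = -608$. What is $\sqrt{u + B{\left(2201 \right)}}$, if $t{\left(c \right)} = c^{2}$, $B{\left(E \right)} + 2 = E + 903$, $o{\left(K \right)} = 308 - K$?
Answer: $2 \sqrt{29533} \approx 343.7$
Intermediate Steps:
$B{\left(E \right)} = 901 + E$ ($B{\left(E \right)} = -2 + \left(E + 903\right) = -2 + \left(903 + E\right) = 901 + E$)
$u = 115030$ ($u = \left(\left(308 - -769\right) + \left(-608\right)^{2}\right) - 255711 = \left(\left(308 + 769\right) + 369664\right) - 255711 = \left(1077 + 369664\right) - 255711 = 370741 - 255711 = 115030$)
$\sqrt{u + B{\left(2201 \right)}} = \sqrt{115030 + \left(901 + 2201\right)} = \sqrt{115030 + 3102} = \sqrt{118132} = 2 \sqrt{29533}$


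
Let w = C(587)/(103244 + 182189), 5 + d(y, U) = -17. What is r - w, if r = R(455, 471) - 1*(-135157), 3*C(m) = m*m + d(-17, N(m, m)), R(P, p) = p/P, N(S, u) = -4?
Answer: 17553194114003/129872015 ≈ 1.3516e+5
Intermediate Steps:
d(y, U) = -22 (d(y, U) = -5 - 17 = -22)
C(m) = -22/3 + m²/3 (C(m) = (m*m - 22)/3 = (m² - 22)/3 = (-22 + m²)/3 = -22/3 + m²/3)
r = 61496906/455 (r = 471/455 - 1*(-135157) = 471*(1/455) + 135157 = 471/455 + 135157 = 61496906/455 ≈ 1.3516e+5)
w = 114849/285433 (w = (-22/3 + (⅓)*587²)/(103244 + 182189) = (-22/3 + (⅓)*344569)/285433 = (-22/3 + 344569/3)*(1/285433) = 114849*(1/285433) = 114849/285433 ≈ 0.40237)
r - w = 61496906/455 - 1*114849/285433 = 61496906/455 - 114849/285433 = 17553194114003/129872015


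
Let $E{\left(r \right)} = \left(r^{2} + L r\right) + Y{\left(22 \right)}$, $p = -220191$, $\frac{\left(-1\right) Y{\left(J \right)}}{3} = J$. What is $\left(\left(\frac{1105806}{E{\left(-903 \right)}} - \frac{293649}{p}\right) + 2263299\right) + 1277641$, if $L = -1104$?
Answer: $\frac{156998378606373349}{44338026745} \approx 3.5409 \cdot 10^{6}$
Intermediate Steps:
$Y{\left(J \right)} = - 3 J$
$E{\left(r \right)} = -66 + r^{2} - 1104 r$ ($E{\left(r \right)} = \left(r^{2} - 1104 r\right) - 66 = -66 + r^{2} - 1104 r$)
$\left(\left(\frac{1105806}{E{\left(-903 \right)}} - \frac{293649}{p}\right) + 2263299\right) + 1277641 = \left(\left(\frac{1105806}{-66 + \left(-903\right)^{2} - -996912} - \frac{293649}{-220191}\right) + 2263299\right) + 1277641 = \left(\left(\frac{1105806}{-66 + 815409 + 996912} - - \frac{97883}{73397}\right) + 2263299\right) + 1277641 = \left(\left(\frac{1105806}{1812255} + \frac{97883}{73397}\right) + 2263299\right) + 1277641 = \left(\left(1105806 \cdot \frac{1}{1812255} + \frac{97883}{73397}\right) + 2263299\right) + 1277641 = \left(\left(\frac{368602}{604085} + \frac{97883}{73397}\right) + 2263299\right) + 1277641 = \left(\frac{86183933049}{44338026745} + 2263299\right) + 1277641 = \frac{100350297777864804}{44338026745} + 1277641 = \frac{156998378606373349}{44338026745}$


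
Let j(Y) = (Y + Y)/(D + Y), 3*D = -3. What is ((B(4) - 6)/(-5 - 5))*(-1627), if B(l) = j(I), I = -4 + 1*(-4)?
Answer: -30913/45 ≈ -686.96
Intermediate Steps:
D = -1 (D = (⅓)*(-3) = -1)
I = -8 (I = -4 - 4 = -8)
j(Y) = 2*Y/(-1 + Y) (j(Y) = (Y + Y)/(-1 + Y) = (2*Y)/(-1 + Y) = 2*Y/(-1 + Y))
B(l) = 16/9 (B(l) = 2*(-8)/(-1 - 8) = 2*(-8)/(-9) = 2*(-8)*(-⅑) = 16/9)
((B(4) - 6)/(-5 - 5))*(-1627) = ((16/9 - 6)/(-5 - 5))*(-1627) = -38/9/(-10)*(-1627) = -38/9*(-⅒)*(-1627) = (19/45)*(-1627) = -30913/45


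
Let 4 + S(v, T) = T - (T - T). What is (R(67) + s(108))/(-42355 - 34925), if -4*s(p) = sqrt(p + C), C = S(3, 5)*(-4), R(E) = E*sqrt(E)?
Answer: -67*sqrt(67)/77280 + sqrt(26)/154560 ≈ -0.0070635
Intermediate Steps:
S(v, T) = -4 + T (S(v, T) = -4 + (T - (T - T)) = -4 + (T - 1*0) = -4 + (T + 0) = -4 + T)
R(E) = E**(3/2)
C = -4 (C = (-4 + 5)*(-4) = 1*(-4) = -4)
s(p) = -sqrt(-4 + p)/4 (s(p) = -sqrt(p - 4)/4 = -sqrt(-4 + p)/4)
(R(67) + s(108))/(-42355 - 34925) = (67**(3/2) - sqrt(-4 + 108)/4)/(-42355 - 34925) = (67*sqrt(67) - sqrt(26)/2)/(-77280) = (67*sqrt(67) - sqrt(26)/2)*(-1/77280) = -67*sqrt(67)/77280 + sqrt(26)/154560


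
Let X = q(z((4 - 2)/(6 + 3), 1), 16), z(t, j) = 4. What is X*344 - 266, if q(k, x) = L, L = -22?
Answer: -7834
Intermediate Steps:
q(k, x) = -22
X = -22
X*344 - 266 = -22*344 - 266 = -7568 - 266 = -7834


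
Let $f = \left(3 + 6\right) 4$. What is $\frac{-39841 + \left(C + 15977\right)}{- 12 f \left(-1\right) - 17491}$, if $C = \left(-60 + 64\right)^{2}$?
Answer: $\frac{23848}{17059} \approx 1.398$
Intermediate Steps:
$f = 36$ ($f = 9 \cdot 4 = 36$)
$C = 16$ ($C = 4^{2} = 16$)
$\frac{-39841 + \left(C + 15977\right)}{- 12 f \left(-1\right) - 17491} = \frac{-39841 + \left(16 + 15977\right)}{\left(-12\right) 36 \left(-1\right) - 17491} = \frac{-39841 + 15993}{\left(-432\right) \left(-1\right) - 17491} = - \frac{23848}{432 - 17491} = - \frac{23848}{-17059} = \left(-23848\right) \left(- \frac{1}{17059}\right) = \frac{23848}{17059}$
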